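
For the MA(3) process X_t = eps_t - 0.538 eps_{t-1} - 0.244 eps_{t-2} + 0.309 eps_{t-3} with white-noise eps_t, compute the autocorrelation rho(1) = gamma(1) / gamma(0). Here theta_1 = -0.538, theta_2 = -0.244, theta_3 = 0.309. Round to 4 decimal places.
\rho(1) = -0.3338

For an MA(q) process with theta_0 = 1, the autocovariance is
  gamma(k) = sigma^2 * sum_{i=0..q-k} theta_i * theta_{i+k},
and rho(k) = gamma(k) / gamma(0). Sigma^2 cancels.
  numerator   = (1)*(-0.538) + (-0.538)*(-0.244) + (-0.244)*(0.309) = -0.482124.
  denominator = (1)^2 + (-0.538)^2 + (-0.244)^2 + (0.309)^2 = 1.444461.
  rho(1) = -0.482124 / 1.444461 = -0.3338.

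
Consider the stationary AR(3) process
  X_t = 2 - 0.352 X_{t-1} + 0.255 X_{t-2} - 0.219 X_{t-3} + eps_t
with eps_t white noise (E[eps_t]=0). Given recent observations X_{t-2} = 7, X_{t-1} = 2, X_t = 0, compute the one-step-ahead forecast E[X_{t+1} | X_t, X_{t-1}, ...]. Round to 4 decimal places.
E[X_{t+1} \mid \mathcal F_t] = 0.9770

For an AR(p) model X_t = c + sum_i phi_i X_{t-i} + eps_t, the
one-step-ahead conditional mean is
  E[X_{t+1} | X_t, ...] = c + sum_i phi_i X_{t+1-i}.
Substitute known values:
  E[X_{t+1} | ...] = 2 + (-0.352) * (0) + (0.255) * (2) + (-0.219) * (7)
                   = 0.9770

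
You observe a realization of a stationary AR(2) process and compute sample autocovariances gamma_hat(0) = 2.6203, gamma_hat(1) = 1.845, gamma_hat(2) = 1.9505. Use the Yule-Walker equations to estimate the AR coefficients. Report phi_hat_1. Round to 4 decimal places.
\hat\phi_{1} = 0.3570

The Yule-Walker equations for an AR(p) process read, in matrix form,
  Gamma_p phi = r_p,   with   (Gamma_p)_{ij} = gamma(|i - j|),
                       (r_p)_i = gamma(i),   i,j = 1..p.
Substitute the sample gammas (Toeplitz matrix and right-hand side of size 2):
  Gamma_p = [[2.6203, 1.845], [1.845, 2.6203]]
  r_p     = [1.845, 1.9505]
Written out:
  2.6203 phi_1 + 1.845 phi_2 = 1.845
  1.845 phi_1 + 2.6203 phi_2 = 1.9505
Solve by Cramer's rule:
  det = gamma(0)^2 - gamma(1)^2 = (2.6203)^2 - (1.845)^2 = 6.86597209 - 3.404025 = 3.46194709
  phi_hat_1 = [gamma(1) gamma(0) - gamma(1) gamma(2)] / det = [(1.845)(2.6203) - (1.845)(1.9505)] / 3.46194709 = 1.235781 / 3.46194709 = 0.357
  phi_hat_2 = [gamma(0) gamma(2) - gamma(1)^2] / det = [(2.6203)(1.9505) - (1.845)^2] / 3.46194709 = 1.70687015 / 3.46194709 = 0.493
So phi_hat = [0.3570, 0.4930].
Therefore phi_hat_1 = 0.3570.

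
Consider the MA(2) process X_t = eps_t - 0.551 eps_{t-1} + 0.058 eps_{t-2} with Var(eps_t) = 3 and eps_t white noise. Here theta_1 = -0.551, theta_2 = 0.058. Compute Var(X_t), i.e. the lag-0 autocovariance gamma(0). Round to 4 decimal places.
\gamma(0) = 3.9209

For an MA(q) process X_t = eps_t + sum_i theta_i eps_{t-i} with
Var(eps_t) = sigma^2, the variance is
  gamma(0) = sigma^2 * (1 + sum_i theta_i^2).
  sum_i theta_i^2 = (-0.551)^2 + (0.058)^2 = 0.303601 + 0.003364 = 0.306965.
  gamma(0) = 3 * (1 + 0.306965) = 3 * 1.306965 = 3.920895, which rounds to 3.9209.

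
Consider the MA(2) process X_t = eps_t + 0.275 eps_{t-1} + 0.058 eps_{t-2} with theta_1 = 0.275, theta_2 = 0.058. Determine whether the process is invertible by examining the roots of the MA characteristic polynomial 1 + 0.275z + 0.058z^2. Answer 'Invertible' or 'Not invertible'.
\text{Invertible}

The MA(q) characteristic polynomial is P(z) = 1 + 0.275z + 0.058z^2.
Invertibility requires all roots to lie outside the unit circle, i.e. |z| > 1 for every root.
Set 1 + (0.275) z + (0.058) z^2 = 0, i.e. a z^2 + b z + c = 0 with a = 0.058, b = 0.275, c = 1.
Discriminant D = b^2 - 4ac = (0.275)^2 - 4*(0.058)*1 = 0.075625 - (0.232) = -0.156375.
D < 0, so the roots are the complex-conjugate pair z = (-b +/- i sqrt(-D)) / (2a) = -2.3707 +/- 3.409i.
For a conjugate pair |z|^2 = z * conj(z) = (product of roots) = c/a = 1/(0.058) = 17.241379, so |z| = sqrt(17.241379) = 4.1523 for both roots.
Moduli of all roots: 4.1523, 4.1523.
All moduli strictly greater than 1? Yes.
Verdict: Invertible.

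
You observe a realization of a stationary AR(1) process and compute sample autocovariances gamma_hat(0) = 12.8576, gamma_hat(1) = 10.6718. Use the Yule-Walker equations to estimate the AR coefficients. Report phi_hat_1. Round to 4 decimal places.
\hat\phi_{1} = 0.8300

The Yule-Walker equations for an AR(p) process read, in matrix form,
  Gamma_p phi = r_p,   with   (Gamma_p)_{ij} = gamma(|i - j|),
                       (r_p)_i = gamma(i),   i,j = 1..p.
Substitute the sample gammas (Toeplitz matrix and right-hand side of size 1):
  Gamma_p = [[12.8576]]
  r_p     = [10.6718]
With p = 1 this is the single equation gamma(0) phi_1 = gamma(1):
  phi_hat_1 = gamma(1) / gamma(0) = 10.6718 / 12.8576 = 0.8300.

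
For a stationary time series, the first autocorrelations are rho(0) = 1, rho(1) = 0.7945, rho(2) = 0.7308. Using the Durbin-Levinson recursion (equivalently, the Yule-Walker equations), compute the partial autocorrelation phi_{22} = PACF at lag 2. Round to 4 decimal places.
\phi_{22} = 0.2700

The PACF at lag k is phi_{kk}, the last component of the solution
to the Yule-Walker system G_k phi = r_k where
  (G_k)_{ij} = rho(|i - j|), (r_k)_i = rho(i), i,j = 1..k.
Equivalently, Durbin-Levinson gives phi_{kk} iteratively:
  phi_{11} = rho(1)
  phi_{kk} = [rho(k) - sum_{j=1..k-1} phi_{k-1,j} rho(k-j)]
            / [1 - sum_{j=1..k-1} phi_{k-1,j} rho(j)],
  phi_{k,j} = phi_{k-1,j} - phi_{kk} phi_{k-1,k-j},  j = 1..k-1.
Step k = 1:
  phi_11 = rho(1) = 0.7945.
Step k = 2:
  phi_22 = [rho(2) - phi_11 rho(1)] / [1 - phi_11 rho(1)] = [0.7308 - (0.7945)(0.7945)] / [1 - (0.7945)(0.7945)]
         = 0.09956975 / 0.36876975 = 0.27.
Therefore phi_{22} = 0.2700.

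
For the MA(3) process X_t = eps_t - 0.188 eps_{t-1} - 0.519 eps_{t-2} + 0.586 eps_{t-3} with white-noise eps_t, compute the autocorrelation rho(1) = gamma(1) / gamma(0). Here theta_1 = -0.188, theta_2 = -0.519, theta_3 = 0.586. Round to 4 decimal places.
\rho(1) = -0.2394

For an MA(q) process with theta_0 = 1, the autocovariance is
  gamma(k) = sigma^2 * sum_{i=0..q-k} theta_i * theta_{i+k},
and rho(k) = gamma(k) / gamma(0). Sigma^2 cancels.
  numerator   = (1)*(-0.188) + (-0.188)*(-0.519) + (-0.519)*(0.586) = -0.394562.
  denominator = (1)^2 + (-0.188)^2 + (-0.519)^2 + (0.586)^2 = 1.648101.
  rho(1) = -0.394562 / 1.648101 = -0.2394.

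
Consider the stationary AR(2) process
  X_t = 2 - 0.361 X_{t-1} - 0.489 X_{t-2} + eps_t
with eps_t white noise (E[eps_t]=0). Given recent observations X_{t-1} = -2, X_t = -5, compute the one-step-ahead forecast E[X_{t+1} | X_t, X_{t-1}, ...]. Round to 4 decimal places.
E[X_{t+1} \mid \mathcal F_t] = 4.7830

For an AR(p) model X_t = c + sum_i phi_i X_{t-i} + eps_t, the
one-step-ahead conditional mean is
  E[X_{t+1} | X_t, ...] = c + sum_i phi_i X_{t+1-i}.
Substitute known values:
  E[X_{t+1} | ...] = 2 + (-0.361) * (-5) + (-0.489) * (-2)
                   = 4.7830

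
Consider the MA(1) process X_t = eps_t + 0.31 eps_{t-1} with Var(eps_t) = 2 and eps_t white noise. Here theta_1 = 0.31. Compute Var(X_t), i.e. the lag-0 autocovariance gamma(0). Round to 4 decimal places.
\gamma(0) = 2.1922

For an MA(q) process X_t = eps_t + sum_i theta_i eps_{t-i} with
Var(eps_t) = sigma^2, the variance is
  gamma(0) = sigma^2 * (1 + sum_i theta_i^2).
  sum_i theta_i^2 = (0.31)^2 = 0.0961.
  gamma(0) = 2 * (1 + 0.0961) = 2 * 1.0961 = 2.1922.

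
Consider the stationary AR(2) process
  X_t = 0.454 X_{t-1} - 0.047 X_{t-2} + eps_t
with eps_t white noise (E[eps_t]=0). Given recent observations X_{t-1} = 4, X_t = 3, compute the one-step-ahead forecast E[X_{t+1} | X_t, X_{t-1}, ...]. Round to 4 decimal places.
E[X_{t+1} \mid \mathcal F_t] = 1.1740

For an AR(p) model X_t = c + sum_i phi_i X_{t-i} + eps_t, the
one-step-ahead conditional mean is
  E[X_{t+1} | X_t, ...] = c + sum_i phi_i X_{t+1-i}.
Substitute known values:
  E[X_{t+1} | ...] = (0.454) * (3) + (-0.047) * (4)
                   = 1.1740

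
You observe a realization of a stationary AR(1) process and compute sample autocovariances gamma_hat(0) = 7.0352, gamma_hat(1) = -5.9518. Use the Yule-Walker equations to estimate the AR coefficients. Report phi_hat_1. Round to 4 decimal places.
\hat\phi_{1} = -0.8460

The Yule-Walker equations for an AR(p) process read, in matrix form,
  Gamma_p phi = r_p,   with   (Gamma_p)_{ij} = gamma(|i - j|),
                       (r_p)_i = gamma(i),   i,j = 1..p.
Substitute the sample gammas (Toeplitz matrix and right-hand side of size 1):
  Gamma_p = [[7.0352]]
  r_p     = [-5.9518]
With p = 1 this is the single equation gamma(0) phi_1 = gamma(1):
  phi_hat_1 = gamma(1) / gamma(0) = -5.9518 / 7.0352 = -0.8460.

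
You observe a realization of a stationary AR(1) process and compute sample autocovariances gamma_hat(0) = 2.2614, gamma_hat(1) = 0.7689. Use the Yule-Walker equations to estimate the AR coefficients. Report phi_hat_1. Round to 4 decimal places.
\hat\phi_{1} = 0.3400

The Yule-Walker equations for an AR(p) process read, in matrix form,
  Gamma_p phi = r_p,   with   (Gamma_p)_{ij} = gamma(|i - j|),
                       (r_p)_i = gamma(i),   i,j = 1..p.
Substitute the sample gammas (Toeplitz matrix and right-hand side of size 1):
  Gamma_p = [[2.2614]]
  r_p     = [0.7689]
With p = 1 this is the single equation gamma(0) phi_1 = gamma(1):
  phi_hat_1 = gamma(1) / gamma(0) = 0.7689 / 2.2614 = 0.3400.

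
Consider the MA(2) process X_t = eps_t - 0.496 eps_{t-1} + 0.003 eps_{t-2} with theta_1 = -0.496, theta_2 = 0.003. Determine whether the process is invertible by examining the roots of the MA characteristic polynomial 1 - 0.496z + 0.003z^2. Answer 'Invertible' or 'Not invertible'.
\text{Invertible}

The MA(q) characteristic polynomial is P(z) = 1 - 0.496z + 0.003z^2.
Invertibility requires all roots to lie outside the unit circle, i.e. |z| > 1 for every root.
Set 1 + (-0.496) z + (0.003) z^2 = 0, i.e. a z^2 + b z + c = 0 with a = 0.003, b = -0.496, c = 1.
Discriminant D = b^2 - 4ac = (-0.496)^2 - 4*(0.003)*1 = 0.246016 - (0.012) = 0.234016.
D >= 0, so the roots are real: z = (-b +/- sqrt(D)) / (2a) = (0.496 +/- 0.483752) / (0.006).
  z_1 = (0.496 + 0.483752) / (0.006) = 163.292,   |z_1| = 163.292.
  z_2 = (0.496 - 0.483752) / (0.006) = 2.0413,   |z_2| = 2.0413.
Moduli of all roots: 163.2920, 2.0413.
All moduli strictly greater than 1? Yes.
Verdict: Invertible.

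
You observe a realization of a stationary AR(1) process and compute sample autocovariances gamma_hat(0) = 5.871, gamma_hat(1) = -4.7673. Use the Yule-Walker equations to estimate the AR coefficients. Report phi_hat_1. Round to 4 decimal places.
\hat\phi_{1} = -0.8120

The Yule-Walker equations for an AR(p) process read, in matrix form,
  Gamma_p phi = r_p,   with   (Gamma_p)_{ij} = gamma(|i - j|),
                       (r_p)_i = gamma(i),   i,j = 1..p.
Substitute the sample gammas (Toeplitz matrix and right-hand side of size 1):
  Gamma_p = [[5.871]]
  r_p     = [-4.7673]
With p = 1 this is the single equation gamma(0) phi_1 = gamma(1):
  phi_hat_1 = gamma(1) / gamma(0) = -4.7673 / 5.871 = -0.8120.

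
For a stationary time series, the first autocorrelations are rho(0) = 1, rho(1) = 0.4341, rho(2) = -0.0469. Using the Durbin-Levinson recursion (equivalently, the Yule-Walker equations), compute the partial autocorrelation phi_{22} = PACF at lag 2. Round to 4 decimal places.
\phi_{22} = -0.2900

The PACF at lag k is phi_{kk}, the last component of the solution
to the Yule-Walker system G_k phi = r_k where
  (G_k)_{ij} = rho(|i - j|), (r_k)_i = rho(i), i,j = 1..k.
Equivalently, Durbin-Levinson gives phi_{kk} iteratively:
  phi_{11} = rho(1)
  phi_{kk} = [rho(k) - sum_{j=1..k-1} phi_{k-1,j} rho(k-j)]
            / [1 - sum_{j=1..k-1} phi_{k-1,j} rho(j)],
  phi_{k,j} = phi_{k-1,j} - phi_{kk} phi_{k-1,k-j},  j = 1..k-1.
Step k = 1:
  phi_11 = rho(1) = 0.4341.
Step k = 2:
  phi_22 = [rho(2) - phi_11 rho(1)] / [1 - phi_11 rho(1)] = [-0.0469 - (0.4341)(0.4341)] / [1 - (0.4341)(0.4341)]
         = -0.23534281 / 0.81155719 = -0.29.
Therefore phi_{22} = -0.2900.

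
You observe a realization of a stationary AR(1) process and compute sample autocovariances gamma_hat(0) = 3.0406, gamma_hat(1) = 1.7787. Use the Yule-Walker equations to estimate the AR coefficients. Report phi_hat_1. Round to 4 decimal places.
\hat\phi_{1} = 0.5850

The Yule-Walker equations for an AR(p) process read, in matrix form,
  Gamma_p phi = r_p,   with   (Gamma_p)_{ij} = gamma(|i - j|),
                       (r_p)_i = gamma(i),   i,j = 1..p.
Substitute the sample gammas (Toeplitz matrix and right-hand side of size 1):
  Gamma_p = [[3.0406]]
  r_p     = [1.7787]
With p = 1 this is the single equation gamma(0) phi_1 = gamma(1):
  phi_hat_1 = gamma(1) / gamma(0) = 1.7787 / 3.0406 = 0.5850.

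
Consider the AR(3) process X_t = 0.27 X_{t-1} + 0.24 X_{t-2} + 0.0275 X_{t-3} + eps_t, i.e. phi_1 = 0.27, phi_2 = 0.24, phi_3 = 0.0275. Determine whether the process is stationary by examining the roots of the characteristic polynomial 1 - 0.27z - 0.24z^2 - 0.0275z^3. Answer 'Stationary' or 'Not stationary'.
\text{Stationary}

The AR(p) characteristic polynomial is P(z) = 1 - 0.27z - 0.24z^2 - 0.0275z^3.
Stationarity requires all roots to lie outside the unit circle, i.e. |z| > 1 for every root.
Degree 3: look for a simple real root z0 first, then factor out (1 - z/z0) and solve the remaining quadratic.
Testing z0 = -4: P(-4) = 1 + (-0.27)(-4) + (-0.24)(-4)^2 + (-0.0275)(-4)^3
  = 1 + (1.08) + (-3.84) + (1.76) = 0.  So z_0 = -4 is a root, |z_0| = 4.
Divide out the factor (1 + 0.25 z) = (1 - z/z0) (since 1/z0 = -0.25):
  P(z) = (1 + 0.25 z)(1 + (-0.52) z + (-0.11) z^2)
  [check: z-coef -0.52 - (-0.25) = -0.27; z^2-coef -0.11 - (-0.25)(-0.52) = -0.24; z^3-coef -(-0.25)(-0.11) = -0.0275.]
Remaining roots from the quadratic factor 1 + (-0.52) z + (-0.11) z^2:
  Set 1 + (-0.52) z + (-0.11) z^2 = 0, i.e. a z^2 + b z + c = 0 with a = -0.11, b = -0.52, c = 1.
  Discriminant D = b^2 - 4ac = (-0.52)^2 - 4*(-0.11)*1 = 0.2704 - (-0.44) = 0.7104.
  D >= 0, so the roots are real: z = (-b +/- sqrt(D)) / (2a) = (0.52 +/- 0.842852) / (-0.22).
    z_1 = (0.52 + 0.842852) / (-0.22) = -6.1948,   |z_1| = 6.1948.
    z_2 = (0.52 - 0.842852) / (-0.22) = 1.4675,   |z_2| = 1.4675.
Moduli of all roots: 4.0000, 6.1948, 1.4675.
All moduli strictly greater than 1? Yes.
Verdict: Stationary.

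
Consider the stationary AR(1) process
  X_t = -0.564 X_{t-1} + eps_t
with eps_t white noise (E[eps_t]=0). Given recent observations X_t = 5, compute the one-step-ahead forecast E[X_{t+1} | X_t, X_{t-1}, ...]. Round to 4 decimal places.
E[X_{t+1} \mid \mathcal F_t] = -2.8200

For an AR(p) model X_t = c + sum_i phi_i X_{t-i} + eps_t, the
one-step-ahead conditional mean is
  E[X_{t+1} | X_t, ...] = c + sum_i phi_i X_{t+1-i}.
Substitute known values:
  E[X_{t+1} | ...] = (-0.564) * (5)
                   = -2.8200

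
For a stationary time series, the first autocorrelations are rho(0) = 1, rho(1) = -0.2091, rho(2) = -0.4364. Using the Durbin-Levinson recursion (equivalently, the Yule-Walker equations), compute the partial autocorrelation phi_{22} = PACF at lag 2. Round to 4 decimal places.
\phi_{22} = -0.5021

The PACF at lag k is phi_{kk}, the last component of the solution
to the Yule-Walker system G_k phi = r_k where
  (G_k)_{ij} = rho(|i - j|), (r_k)_i = rho(i), i,j = 1..k.
Equivalently, Durbin-Levinson gives phi_{kk} iteratively:
  phi_{11} = rho(1)
  phi_{kk} = [rho(k) - sum_{j=1..k-1} phi_{k-1,j} rho(k-j)]
            / [1 - sum_{j=1..k-1} phi_{k-1,j} rho(j)],
  phi_{k,j} = phi_{k-1,j} - phi_{kk} phi_{k-1,k-j},  j = 1..k-1.
Step k = 1:
  phi_11 = rho(1) = -0.2091.
Step k = 2:
  phi_22 = [rho(2) - phi_11 rho(1)] / [1 - phi_11 rho(1)] = [-0.4364 - (-0.2091)(-0.2091)] / [1 - (-0.2091)(-0.2091)]
         = -0.48012281 / 0.95627719 = -0.5021.
Therefore phi_{22} = -0.5021.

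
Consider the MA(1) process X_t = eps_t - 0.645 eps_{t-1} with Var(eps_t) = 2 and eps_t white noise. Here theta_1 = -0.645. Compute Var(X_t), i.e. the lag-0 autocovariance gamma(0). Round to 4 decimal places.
\gamma(0) = 2.8321

For an MA(q) process X_t = eps_t + sum_i theta_i eps_{t-i} with
Var(eps_t) = sigma^2, the variance is
  gamma(0) = sigma^2 * (1 + sum_i theta_i^2).
  sum_i theta_i^2 = (-0.645)^2 = 0.416025.
  gamma(0) = 2 * (1 + 0.416025) = 2 * 1.416025 = 2.83205, which rounds to 2.8321.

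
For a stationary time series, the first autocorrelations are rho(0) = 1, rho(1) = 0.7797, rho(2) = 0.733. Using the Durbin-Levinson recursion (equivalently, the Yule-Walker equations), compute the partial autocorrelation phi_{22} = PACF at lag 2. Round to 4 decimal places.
\phi_{22} = 0.3190

The PACF at lag k is phi_{kk}, the last component of the solution
to the Yule-Walker system G_k phi = r_k where
  (G_k)_{ij} = rho(|i - j|), (r_k)_i = rho(i), i,j = 1..k.
Equivalently, Durbin-Levinson gives phi_{kk} iteratively:
  phi_{11} = rho(1)
  phi_{kk} = [rho(k) - sum_{j=1..k-1} phi_{k-1,j} rho(k-j)]
            / [1 - sum_{j=1..k-1} phi_{k-1,j} rho(j)],
  phi_{k,j} = phi_{k-1,j} - phi_{kk} phi_{k-1,k-j},  j = 1..k-1.
Step k = 1:
  phi_11 = rho(1) = 0.7797.
Step k = 2:
  phi_22 = [rho(2) - phi_11 rho(1)] / [1 - phi_11 rho(1)] = [0.733 - (0.7797)(0.7797)] / [1 - (0.7797)(0.7797)]
         = 0.12506791 / 0.39206791 = 0.319.
Therefore phi_{22} = 0.3190.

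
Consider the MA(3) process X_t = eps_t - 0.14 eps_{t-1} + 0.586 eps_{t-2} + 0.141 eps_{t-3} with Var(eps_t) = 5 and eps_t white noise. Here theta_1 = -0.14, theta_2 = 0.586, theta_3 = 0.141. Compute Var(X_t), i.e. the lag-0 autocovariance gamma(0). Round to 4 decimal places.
\gamma(0) = 6.9144

For an MA(q) process X_t = eps_t + sum_i theta_i eps_{t-i} with
Var(eps_t) = sigma^2, the variance is
  gamma(0) = sigma^2 * (1 + sum_i theta_i^2).
  sum_i theta_i^2 = (-0.14)^2 + (0.586)^2 + (0.141)^2 = 0.0196 + 0.343396 + 0.019881 = 0.382877.
  gamma(0) = 5 * (1 + 0.382877) = 5 * 1.382877 = 6.914385, which rounds to 6.9144.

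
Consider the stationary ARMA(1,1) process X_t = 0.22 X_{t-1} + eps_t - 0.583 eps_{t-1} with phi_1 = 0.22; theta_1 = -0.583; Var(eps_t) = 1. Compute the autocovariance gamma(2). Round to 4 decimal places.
\gamma(2) = -0.0732

Multiply the model equation by X_{t-k} and take expectations. With theta_0 = psi_0 = 1 and psi_j the MA(infinity) weights, this gives
  gamma(k) - sum_i phi_i gamma(k-i) = c_k,
  c_k = sigma^2 * sum_{j=k..q} theta_j psi_{j-k}   (c_k = 0 for k > q),
using gamma(-m) = gamma(m).
psi-weights needed (psi_j = theta_j + sum_i phi_i psi_{j-i}):
  psi_1 = theta_1 + phi_1 = -0.583 + (0.22) = -0.363
Right-hand sides:
  c_0 = sigma^2 (1 + theta_1 psi_1) = 1 * (1 + (-0.583)(-0.363)) = 1 * 1.211629 = 1.211629
  c_1 = sigma^2 theta_1 = 1 * (-0.583) = -0.583
  c_2 = 0
Equations for k = 0 and k = 1 (AR order 1):
  gamma(0) = phi_1 gamma(1) + c_0
  gamma(1) = phi_1 gamma(0) + c_1
Substituting the second into the first: gamma(0) (1 - phi_1^2) = c_0 + phi_1 c_1, so
  gamma(0) = (c_0 + phi_1 c_1) / (1 - phi_1^2) = (1.211629 + (0.22)(-0.583)) / (1 - (0.22)^2) = 1.083369 / 0.9516 = 1.138471.
  gamma(1) = phi_1 gamma(0) + c_1 = (0.22)(1.138471) + (-0.583) = -0.332536.
For k = 2 (> q): gamma(2) = phi_1 gamma(1) = (0.22)(-0.332536) = -0.073158.
Therefore gamma(2) = -0.0732 (to 4 decimal places).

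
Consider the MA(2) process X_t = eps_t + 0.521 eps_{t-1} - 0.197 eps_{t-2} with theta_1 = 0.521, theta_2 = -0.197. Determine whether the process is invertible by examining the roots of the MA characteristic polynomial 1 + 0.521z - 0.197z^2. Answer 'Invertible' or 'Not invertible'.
\text{Invertible}

The MA(q) characteristic polynomial is P(z) = 1 + 0.521z - 0.197z^2.
Invertibility requires all roots to lie outside the unit circle, i.e. |z| > 1 for every root.
Set 1 + (0.521) z + (-0.197) z^2 = 0, i.e. a z^2 + b z + c = 0 with a = -0.197, b = 0.521, c = 1.
Discriminant D = b^2 - 4ac = (0.521)^2 - 4*(-0.197)*1 = 0.271441 - (-0.788) = 1.059441.
D >= 0, so the roots are real: z = (-b +/- sqrt(D)) / (2a) = (-0.521 +/- 1.029292) / (-0.394).
  z_1 = (-0.521 + 1.029292) / (-0.394) = -1.2901,   |z_1| = 1.2901.
  z_2 = (-0.521 - 1.029292) / (-0.394) = 3.9348,   |z_2| = 3.9348.
Moduli of all roots: 1.2901, 3.9348.
All moduli strictly greater than 1? Yes.
Verdict: Invertible.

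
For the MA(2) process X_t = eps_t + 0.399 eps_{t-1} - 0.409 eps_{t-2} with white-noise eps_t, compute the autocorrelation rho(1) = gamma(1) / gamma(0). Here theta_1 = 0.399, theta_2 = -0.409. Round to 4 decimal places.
\rho(1) = 0.1778

For an MA(q) process with theta_0 = 1, the autocovariance is
  gamma(k) = sigma^2 * sum_{i=0..q-k} theta_i * theta_{i+k},
and rho(k) = gamma(k) / gamma(0). Sigma^2 cancels.
  numerator   = (1)*(0.399) + (0.399)*(-0.409) = 0.235809.
  denominator = (1)^2 + (0.399)^2 + (-0.409)^2 = 1.326482.
  rho(1) = 0.235809 / 1.326482 = 0.1778.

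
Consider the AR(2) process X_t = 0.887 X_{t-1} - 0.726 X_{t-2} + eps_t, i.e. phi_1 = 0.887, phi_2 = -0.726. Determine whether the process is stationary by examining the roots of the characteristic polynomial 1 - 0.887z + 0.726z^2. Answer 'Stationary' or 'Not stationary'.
\text{Stationary}

The AR(p) characteristic polynomial is P(z) = 1 - 0.887z + 0.726z^2.
Stationarity requires all roots to lie outside the unit circle, i.e. |z| > 1 for every root.
Set 1 + (-0.887) z + (0.726) z^2 = 0, i.e. a z^2 + b z + c = 0 with a = 0.726, b = -0.887, c = 1.
Discriminant D = b^2 - 4ac = (-0.887)^2 - 4*(0.726)*1 = 0.786769 - (2.904) = -2.117231.
D < 0, so the roots are the complex-conjugate pair z = (-b +/- i sqrt(-D)) / (2a) = 0.6109 +/- 1.0021i.
For a conjugate pair |z|^2 = z * conj(z) = (product of roots) = c/a = 1/(0.726) = 1.37741, so |z| = sqrt(1.37741) = 1.1736 for both roots.
Moduli of all roots: 1.1736, 1.1736.
All moduli strictly greater than 1? Yes.
Verdict: Stationary.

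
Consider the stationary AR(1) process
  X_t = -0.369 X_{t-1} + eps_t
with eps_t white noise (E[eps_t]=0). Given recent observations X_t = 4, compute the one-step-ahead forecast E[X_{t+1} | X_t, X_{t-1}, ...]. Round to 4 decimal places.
E[X_{t+1} \mid \mathcal F_t] = -1.4760

For an AR(p) model X_t = c + sum_i phi_i X_{t-i} + eps_t, the
one-step-ahead conditional mean is
  E[X_{t+1} | X_t, ...] = c + sum_i phi_i X_{t+1-i}.
Substitute known values:
  E[X_{t+1} | ...] = (-0.369) * (4)
                   = -1.4760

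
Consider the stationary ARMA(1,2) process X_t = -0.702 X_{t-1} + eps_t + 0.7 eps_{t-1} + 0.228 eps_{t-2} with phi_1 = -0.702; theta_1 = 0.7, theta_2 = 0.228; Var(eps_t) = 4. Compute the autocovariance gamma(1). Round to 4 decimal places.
\gamma(1) = -0.3012

Multiply the model equation by X_{t-k} and take expectations. With theta_0 = psi_0 = 1 and psi_j the MA(infinity) weights, this gives
  gamma(k) - sum_i phi_i gamma(k-i) = c_k,
  c_k = sigma^2 * sum_{j=k..q} theta_j psi_{j-k}   (c_k = 0 for k > q),
using gamma(-m) = gamma(m).
psi-weights needed (psi_j = theta_j + sum_i phi_i psi_{j-i}):
  psi_1 = theta_1 + phi_1 = 0.7 + (-0.702) = -0.002
  psi_2 = theta_2 + phi_1 psi_1 = 0.228 + (-0.702)(-0.002) = 0.229404
Right-hand sides:
  c_0 = sigma^2 (1 + theta_1 psi_1 + theta_2 psi_2) = 4 * (1 + (0.7)(-0.002) + (0.228)(0.229404)) = 4 * 1.050904 = 4.203616
  c_1 = sigma^2 (theta_1 + theta_2 psi_1) = 4 * (0.7 + (0.228)(-0.002)) = 2.798176
  c_2 = sigma^2 theta_2 = 4 * (0.228) = 0.912
Equations for k = 0 and k = 1 (AR order 1):
  gamma(0) = phi_1 gamma(1) + c_0
  gamma(1) = phi_1 gamma(0) + c_1
Substituting the second into the first: gamma(0) (1 - phi_1^2) = c_0 + phi_1 c_1, so
  gamma(0) = (c_0 + phi_1 c_1) / (1 - phi_1^2) = (4.203616 + (-0.702)(2.798176)) / (1 - (-0.702)^2) = 2.239297 / 0.507196 = 4.415052.
  gamma(1) = phi_1 gamma(0) + c_1 = (-0.702)(4.415052) + (2.798176) = -0.301191.
Therefore gamma(1) = -0.3012 (to 4 decimal places).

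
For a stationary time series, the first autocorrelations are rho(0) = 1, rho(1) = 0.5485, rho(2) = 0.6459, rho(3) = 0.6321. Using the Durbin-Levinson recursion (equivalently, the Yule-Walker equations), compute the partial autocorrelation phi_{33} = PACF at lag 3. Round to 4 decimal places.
\phi_{33} = 0.3441

The PACF at lag k is phi_{kk}, the last component of the solution
to the Yule-Walker system G_k phi = r_k where
  (G_k)_{ij} = rho(|i - j|), (r_k)_i = rho(i), i,j = 1..k.
Equivalently, Durbin-Levinson gives phi_{kk} iteratively:
  phi_{11} = rho(1)
  phi_{kk} = [rho(k) - sum_{j=1..k-1} phi_{k-1,j} rho(k-j)]
            / [1 - sum_{j=1..k-1} phi_{k-1,j} rho(j)],
  phi_{k,j} = phi_{k-1,j} - phi_{kk} phi_{k-1,k-j},  j = 1..k-1.
Step k = 1:
  phi_11 = rho(1) = 0.5485.
Step k = 2:
  phi_22 = [rho(2) - phi_11 rho(1)] / [1 - phi_11 rho(1)] = [0.6459 - (0.5485)(0.5485)] / [1 - (0.5485)(0.5485)]
         = 0.34504775 / 0.69914775 = 0.493526.
  Update: phi_21 = phi_11 - phi_22 phi_11 = 0.5485 - (0.493526)(0.5485) = 0.277801.
Step k = 3:
  phi_33 = [rho(3) - phi_21 rho(2) - phi_22 rho(1)] / [1 - phi_21 rho(1) - phi_22 rho(2)]
    numerator   = 0.6321 - (0.277801)(0.6459) - (0.493526)(0.5485) = 0.18196929
    denominator = 1 - (0.277801)(0.5485) - (0.493526)(0.6459) = 0.52885764
  phi_33 = 0.18196929 / 0.52885764 = 0.3441.
Therefore phi_{33} = 0.3441.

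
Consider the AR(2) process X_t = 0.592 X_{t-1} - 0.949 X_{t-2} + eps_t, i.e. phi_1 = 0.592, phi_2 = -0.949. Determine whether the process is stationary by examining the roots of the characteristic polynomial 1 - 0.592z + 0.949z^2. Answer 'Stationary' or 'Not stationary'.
\text{Stationary}

The AR(p) characteristic polynomial is P(z) = 1 - 0.592z + 0.949z^2.
Stationarity requires all roots to lie outside the unit circle, i.e. |z| > 1 for every root.
Set 1 + (-0.592) z + (0.949) z^2 = 0, i.e. a z^2 + b z + c = 0 with a = 0.949, b = -0.592, c = 1.
Discriminant D = b^2 - 4ac = (-0.592)^2 - 4*(0.949)*1 = 0.350464 - (3.796) = -3.445536.
D < 0, so the roots are the complex-conjugate pair z = (-b +/- i sqrt(-D)) / (2a) = 0.3119 +/- 0.978i.
For a conjugate pair |z|^2 = z * conj(z) = (product of roots) = c/a = 1/(0.949) = 1.053741, so |z| = sqrt(1.053741) = 1.0265 for both roots.
Moduli of all roots: 1.0265, 1.0265.
All moduli strictly greater than 1? Yes.
Verdict: Stationary.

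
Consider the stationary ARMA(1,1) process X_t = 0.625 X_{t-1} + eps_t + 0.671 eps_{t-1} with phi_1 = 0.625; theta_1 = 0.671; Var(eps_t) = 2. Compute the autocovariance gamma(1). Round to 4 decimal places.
\gamma(1) = 6.0374

Multiply the model equation by X_{t-k} and take expectations. With theta_0 = psi_0 = 1 and psi_j the MA(infinity) weights, this gives
  gamma(k) - sum_i phi_i gamma(k-i) = c_k,
  c_k = sigma^2 * sum_{j=k..q} theta_j psi_{j-k}   (c_k = 0 for k > q),
using gamma(-m) = gamma(m).
psi-weights needed (psi_j = theta_j + sum_i phi_i psi_{j-i}):
  psi_1 = theta_1 + phi_1 = 0.671 + (0.625) = 1.296
Right-hand sides:
  c_0 = sigma^2 (1 + theta_1 psi_1) = 2 * (1 + (0.671)(1.296)) = 2 * 1.869616 = 3.739232
  c_1 = sigma^2 theta_1 = 2 * (0.671) = 1.342
  c_2 = 0
Equations for k = 0 and k = 1 (AR order 1):
  gamma(0) = phi_1 gamma(1) + c_0
  gamma(1) = phi_1 gamma(0) + c_1
Substituting the second into the first: gamma(0) (1 - phi_1^2) = c_0 + phi_1 c_1, so
  gamma(0) = (c_0 + phi_1 c_1) / (1 - phi_1^2) = (3.739232 + (0.625)(1.342)) / (1 - (0.625)^2) = 4.577982 / 0.609375 = 7.512586.
  gamma(1) = phi_1 gamma(0) + c_1 = (0.625)(7.512586) + (1.342) = 6.037366.
Therefore gamma(1) = 6.0374 (to 4 decimal places).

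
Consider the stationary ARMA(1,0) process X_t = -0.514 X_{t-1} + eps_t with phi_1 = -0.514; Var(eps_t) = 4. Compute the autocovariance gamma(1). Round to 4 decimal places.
\gamma(1) = -2.7942

Multiply the model equation by X_{t-k} and take expectations. With theta_0 = psi_0 = 1 and psi_j the MA(infinity) weights, this gives
  gamma(k) - sum_i phi_i gamma(k-i) = c_k,
  c_k = sigma^2 * sum_{j=k..q} theta_j psi_{j-k}   (c_k = 0 for k > q),
using gamma(-m) = gamma(m).
Pure AR (q = 0): c_0 = sigma^2 = 4, c_k = 0 for k >= 1.
Equations for k = 0 and k = 1 (AR order 1):
  gamma(0) = phi_1 gamma(1) + c_0
  gamma(1) = phi_1 gamma(0) + c_1
Substituting the second into the first: gamma(0) (1 - phi_1^2) = c_0 + phi_1 c_1, so
  gamma(0) = c_0 / (1 - phi_1^2) = 4 / (1 - (-0.514)^2) = 4 / 0.735804 = 5.43623.
  gamma(1) = phi_1 gamma(0) = (-0.514)(5.43623) = -2.794222.
Therefore gamma(1) = -2.7942 (to 4 decimal places).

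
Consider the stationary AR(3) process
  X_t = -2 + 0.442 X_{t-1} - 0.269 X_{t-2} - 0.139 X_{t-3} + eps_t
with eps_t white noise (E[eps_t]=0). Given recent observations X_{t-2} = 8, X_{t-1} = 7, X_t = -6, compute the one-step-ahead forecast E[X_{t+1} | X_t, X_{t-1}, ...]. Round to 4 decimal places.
E[X_{t+1} \mid \mathcal F_t] = -7.6470

For an AR(p) model X_t = c + sum_i phi_i X_{t-i} + eps_t, the
one-step-ahead conditional mean is
  E[X_{t+1} | X_t, ...] = c + sum_i phi_i X_{t+1-i}.
Substitute known values:
  E[X_{t+1} | ...] = -2 + (0.442) * (-6) + (-0.269) * (7) + (-0.139) * (8)
                   = -7.6470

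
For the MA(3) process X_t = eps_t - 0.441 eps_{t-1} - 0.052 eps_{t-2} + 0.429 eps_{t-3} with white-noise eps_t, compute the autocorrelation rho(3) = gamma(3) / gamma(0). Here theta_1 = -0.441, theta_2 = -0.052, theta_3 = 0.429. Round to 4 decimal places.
\rho(3) = 0.3106

For an MA(q) process with theta_0 = 1, the autocovariance is
  gamma(k) = sigma^2 * sum_{i=0..q-k} theta_i * theta_{i+k},
and rho(k) = gamma(k) / gamma(0). Sigma^2 cancels.
  numerator   = (1)*(0.429) = 0.429.
  denominator = (1)^2 + (-0.441)^2 + (-0.052)^2 + (0.429)^2 = 1.381226.
  rho(3) = 0.429 / 1.381226 = 0.3106.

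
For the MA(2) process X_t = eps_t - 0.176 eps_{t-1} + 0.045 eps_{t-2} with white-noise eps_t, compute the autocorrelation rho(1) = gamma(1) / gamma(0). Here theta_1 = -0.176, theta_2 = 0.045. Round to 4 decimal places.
\rho(1) = -0.1780

For an MA(q) process with theta_0 = 1, the autocovariance is
  gamma(k) = sigma^2 * sum_{i=0..q-k} theta_i * theta_{i+k},
and rho(k) = gamma(k) / gamma(0). Sigma^2 cancels.
  numerator   = (1)*(-0.176) + (-0.176)*(0.045) = -0.18392.
  denominator = (1)^2 + (-0.176)^2 + (0.045)^2 = 1.033001.
  rho(1) = -0.18392 / 1.033001 = -0.1780.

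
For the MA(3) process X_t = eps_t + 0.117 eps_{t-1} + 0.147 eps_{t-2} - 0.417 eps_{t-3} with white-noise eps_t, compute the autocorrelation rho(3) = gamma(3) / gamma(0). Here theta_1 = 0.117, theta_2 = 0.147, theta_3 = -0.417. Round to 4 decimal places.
\rho(3) = -0.3449

For an MA(q) process with theta_0 = 1, the autocovariance is
  gamma(k) = sigma^2 * sum_{i=0..q-k} theta_i * theta_{i+k},
and rho(k) = gamma(k) / gamma(0). Sigma^2 cancels.
  numerator   = (1)*(-0.417) = -0.417.
  denominator = (1)^2 + (0.117)^2 + (0.147)^2 + (-0.417)^2 = 1.209187.
  rho(3) = -0.417 / 1.209187 = -0.3449.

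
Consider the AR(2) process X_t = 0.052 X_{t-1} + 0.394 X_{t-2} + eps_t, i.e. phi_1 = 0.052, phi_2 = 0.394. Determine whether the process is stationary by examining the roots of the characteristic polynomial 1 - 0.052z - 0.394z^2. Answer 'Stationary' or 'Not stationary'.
\text{Stationary}

The AR(p) characteristic polynomial is P(z) = 1 - 0.052z - 0.394z^2.
Stationarity requires all roots to lie outside the unit circle, i.e. |z| > 1 for every root.
Set 1 + (-0.052) z + (-0.394) z^2 = 0, i.e. a z^2 + b z + c = 0 with a = -0.394, b = -0.052, c = 1.
Discriminant D = b^2 - 4ac = (-0.052)^2 - 4*(-0.394)*1 = 0.002704 - (-1.576) = 1.578704.
D >= 0, so the roots are real: z = (-b +/- sqrt(D)) / (2a) = (0.052 +/- 1.256465) / (-0.788).
  z_1 = (0.052 + 1.256465) / (-0.788) = -1.6605,   |z_1| = 1.6605.
  z_2 = (0.052 - 1.256465) / (-0.788) = 1.5285,   |z_2| = 1.5285.
Moduli of all roots: 1.6605, 1.5285.
All moduli strictly greater than 1? Yes.
Verdict: Stationary.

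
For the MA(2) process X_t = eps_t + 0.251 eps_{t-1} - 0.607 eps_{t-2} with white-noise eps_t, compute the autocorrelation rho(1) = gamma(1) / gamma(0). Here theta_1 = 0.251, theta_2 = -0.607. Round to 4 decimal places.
\rho(1) = 0.0689

For an MA(q) process with theta_0 = 1, the autocovariance is
  gamma(k) = sigma^2 * sum_{i=0..q-k} theta_i * theta_{i+k},
and rho(k) = gamma(k) / gamma(0). Sigma^2 cancels.
  numerator   = (1)*(0.251) + (0.251)*(-0.607) = 0.098643.
  denominator = (1)^2 + (0.251)^2 + (-0.607)^2 = 1.43145.
  rho(1) = 0.098643 / 1.43145 = 0.0689.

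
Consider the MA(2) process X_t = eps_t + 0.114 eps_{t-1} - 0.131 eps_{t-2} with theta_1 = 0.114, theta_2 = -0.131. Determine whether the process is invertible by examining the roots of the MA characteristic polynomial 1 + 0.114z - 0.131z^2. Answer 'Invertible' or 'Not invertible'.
\text{Invertible}

The MA(q) characteristic polynomial is P(z) = 1 + 0.114z - 0.131z^2.
Invertibility requires all roots to lie outside the unit circle, i.e. |z| > 1 for every root.
Set 1 + (0.114) z + (-0.131) z^2 = 0, i.e. a z^2 + b z + c = 0 with a = -0.131, b = 0.114, c = 1.
Discriminant D = b^2 - 4ac = (0.114)^2 - 4*(-0.131)*1 = 0.012996 - (-0.524) = 0.536996.
D >= 0, so the roots are real: z = (-b +/- sqrt(D)) / (2a) = (-0.114 +/- 0.7328) / (-0.262).
  z_1 = (-0.114 + 0.7328) / (-0.262) = -2.3618,   |z_1| = 2.3618.
  z_2 = (-0.114 - 0.7328) / (-0.262) = 3.2321,   |z_2| = 3.2321.
Moduli of all roots: 2.3618, 3.2321.
All moduli strictly greater than 1? Yes.
Verdict: Invertible.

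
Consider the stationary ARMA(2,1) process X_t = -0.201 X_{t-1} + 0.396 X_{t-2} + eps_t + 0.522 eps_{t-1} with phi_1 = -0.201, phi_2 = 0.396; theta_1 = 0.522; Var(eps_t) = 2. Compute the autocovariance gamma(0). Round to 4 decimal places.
\gamma(0) = 2.4675

Multiply the model equation by X_{t-k} and take expectations. With theta_0 = psi_0 = 1 and psi_j the MA(infinity) weights, this gives
  gamma(k) - sum_i phi_i gamma(k-i) = c_k,
  c_k = sigma^2 * sum_{j=k..q} theta_j psi_{j-k}   (c_k = 0 for k > q),
using gamma(-m) = gamma(m).
psi-weights needed (psi_j = theta_j + sum_i phi_i psi_{j-i}):
  psi_1 = theta_1 + phi_1 = 0.522 + (-0.201) = 0.321
Right-hand sides:
  c_0 = sigma^2 (1 + theta_1 psi_1) = 2 * (1 + (0.522)(0.321)) = 2 * 1.167562 = 2.335124
  c_1 = sigma^2 theta_1 = 2 * (0.522) = 1.044
  c_2 = 0
Equations for k = 0, 1, 2 (AR order 2, c_2 = 0):
  (E0) gamma(0) = phi_1 gamma(1) + phi_2 gamma(2) + c_0
  (E1) gamma(1) = phi_1 gamma(0) + phi_2 gamma(1) + c_1
  (E2) gamma(2) = phi_1 gamma(1) + phi_2 gamma(0)
From (E1): gamma(1) = A gamma(0) + B with
  A = phi_1 / (1 - phi_2) = -0.201 / 0.604 = -0.332781,   B = c_1 / (1 - phi_2) = 1.044 / 0.604 = 1.728477.
Insert (E2) into (E0): gamma(0) (1 - phi_2^2) = phi_1 (1 + phi_2) gamma(1) + c_0.
  phi_1 (1 + phi_2) = (-0.201)(1.396) = -0.280596,   1 - phi_2^2 = 0.843184.
Replace gamma(1) by A gamma(0) + B and collect gamma(0):
  gamma(0) [0.843184 - (-0.280596)(-0.332781)] = (-0.280596)(1.728477) + 2.335124
  gamma(0) * 0.749807 = 1.85012
  gamma(0) = 1.85012 / 0.749807 = 2.467463.
Therefore gamma(0) = 2.4675 (to 4 decimal places).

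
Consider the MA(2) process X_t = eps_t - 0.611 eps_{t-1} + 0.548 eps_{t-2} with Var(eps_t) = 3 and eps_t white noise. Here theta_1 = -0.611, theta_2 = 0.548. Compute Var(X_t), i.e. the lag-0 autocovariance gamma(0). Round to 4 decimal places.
\gamma(0) = 5.0209

For an MA(q) process X_t = eps_t + sum_i theta_i eps_{t-i} with
Var(eps_t) = sigma^2, the variance is
  gamma(0) = sigma^2 * (1 + sum_i theta_i^2).
  sum_i theta_i^2 = (-0.611)^2 + (0.548)^2 = 0.373321 + 0.300304 = 0.673625.
  gamma(0) = 3 * (1 + 0.673625) = 3 * 1.673625 = 5.020875, which rounds to 5.0209.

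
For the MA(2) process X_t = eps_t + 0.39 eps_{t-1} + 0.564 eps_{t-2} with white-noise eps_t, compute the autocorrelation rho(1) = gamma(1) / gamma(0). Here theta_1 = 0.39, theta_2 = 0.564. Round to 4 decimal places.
\rho(1) = 0.4149

For an MA(q) process with theta_0 = 1, the autocovariance is
  gamma(k) = sigma^2 * sum_{i=0..q-k} theta_i * theta_{i+k},
and rho(k) = gamma(k) / gamma(0). Sigma^2 cancels.
  numerator   = (1)*(0.39) + (0.39)*(0.564) = 0.60996.
  denominator = (1)^2 + (0.39)^2 + (0.564)^2 = 1.470196.
  rho(1) = 0.60996 / 1.470196 = 0.4149.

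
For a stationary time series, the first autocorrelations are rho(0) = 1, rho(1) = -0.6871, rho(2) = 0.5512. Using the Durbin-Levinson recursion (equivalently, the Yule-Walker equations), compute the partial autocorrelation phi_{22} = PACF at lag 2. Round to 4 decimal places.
\phi_{22} = 0.1498

The PACF at lag k is phi_{kk}, the last component of the solution
to the Yule-Walker system G_k phi = r_k where
  (G_k)_{ij} = rho(|i - j|), (r_k)_i = rho(i), i,j = 1..k.
Equivalently, Durbin-Levinson gives phi_{kk} iteratively:
  phi_{11} = rho(1)
  phi_{kk} = [rho(k) - sum_{j=1..k-1} phi_{k-1,j} rho(k-j)]
            / [1 - sum_{j=1..k-1} phi_{k-1,j} rho(j)],
  phi_{k,j} = phi_{k-1,j} - phi_{kk} phi_{k-1,k-j},  j = 1..k-1.
Step k = 1:
  phi_11 = rho(1) = -0.6871.
Step k = 2:
  phi_22 = [rho(2) - phi_11 rho(1)] / [1 - phi_11 rho(1)] = [0.5512 - (-0.6871)(-0.6871)] / [1 - (-0.6871)(-0.6871)]
         = 0.07909359 / 0.52789359 = 0.1498.
Therefore phi_{22} = 0.1498.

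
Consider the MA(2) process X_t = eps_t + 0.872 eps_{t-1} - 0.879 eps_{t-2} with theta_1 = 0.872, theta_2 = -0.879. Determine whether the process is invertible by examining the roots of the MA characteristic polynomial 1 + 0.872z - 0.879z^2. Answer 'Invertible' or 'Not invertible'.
\text{Not invertible}

The MA(q) characteristic polynomial is P(z) = 1 + 0.872z - 0.879z^2.
Invertibility requires all roots to lie outside the unit circle, i.e. |z| > 1 for every root.
Set 1 + (0.872) z + (-0.879) z^2 = 0, i.e. a z^2 + b z + c = 0 with a = -0.879, b = 0.872, c = 1.
Discriminant D = b^2 - 4ac = (0.872)^2 - 4*(-0.879)*1 = 0.760384 - (-3.516) = 4.276384.
D >= 0, so the roots are real: z = (-b +/- sqrt(D)) / (2a) = (-0.872 +/- 2.067942) / (-1.758).
  z_1 = (-0.872 + 2.067942) / (-1.758) = -0.6803,   |z_1| = 0.6803.
  z_2 = (-0.872 - 2.067942) / (-1.758) = 1.6723,   |z_2| = 1.6723.
Moduli of all roots: 0.6803, 1.6723.
All moduli strictly greater than 1? No.
Verdict: Not invertible.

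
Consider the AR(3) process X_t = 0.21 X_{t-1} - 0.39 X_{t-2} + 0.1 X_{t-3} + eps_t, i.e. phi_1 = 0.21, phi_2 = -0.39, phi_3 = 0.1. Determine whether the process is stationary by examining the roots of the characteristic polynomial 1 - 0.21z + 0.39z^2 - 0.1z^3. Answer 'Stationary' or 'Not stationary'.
\text{Stationary}

The AR(p) characteristic polynomial is P(z) = 1 - 0.21z + 0.39z^2 - 0.1z^3.
Stationarity requires all roots to lie outside the unit circle, i.e. |z| > 1 for every root.
Degree 3: look for a simple real root z0 first, then factor out (1 - z/z0) and solve the remaining quadratic.
Testing z0 = 4: P(4) = 1 + (-0.21)(4) + (0.39)(4)^2 + (-0.1)(4)^3
  = 1 + (-0.84) + (6.24) + (-6.4) = 0.  So z_0 = 4 is a root, |z_0| = 4.
Divide out the factor (1 - 0.25 z) = (1 - z/z0) (since 1/z0 = 0.25):
  P(z) = (1 - 0.25 z)(1 + (0.04) z + (0.4) z^2)
  [check: z-coef 0.04 - (0.25) = -0.21; z^2-coef 0.4 - (0.25)(0.04) = 0.39; z^3-coef -(0.25)(0.4) = -0.1.]
Remaining roots from the quadratic factor 1 + (0.04) z + (0.4) z^2:
  Set 1 + (0.04) z + (0.4) z^2 = 0, i.e. a z^2 + b z + c = 0 with a = 0.4, b = 0.04, c = 1.
  Discriminant D = b^2 - 4ac = (0.04)^2 - 4*(0.4)*1 = 0.0016 - (1.6) = -1.5984.
  D < 0, so the roots are the complex-conjugate pair z = (-b +/- i sqrt(-D)) / (2a) = -0.05 +/- 1.5803i.
  For a conjugate pair |z|^2 = z * conj(z) = (product of roots) = c/a = 1/(0.4) = 2.5, so |z| = sqrt(2.5) = 1.5811 for both roots.
Moduli of all roots: 4.0000, 1.5811, 1.5811.
All moduli strictly greater than 1? Yes.
Verdict: Stationary.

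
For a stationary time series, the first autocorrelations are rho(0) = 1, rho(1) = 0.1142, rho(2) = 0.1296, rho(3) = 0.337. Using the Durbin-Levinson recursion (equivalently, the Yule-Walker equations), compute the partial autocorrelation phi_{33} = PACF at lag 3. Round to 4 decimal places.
\phi_{33} = 0.3190

The PACF at lag k is phi_{kk}, the last component of the solution
to the Yule-Walker system G_k phi = r_k where
  (G_k)_{ij} = rho(|i - j|), (r_k)_i = rho(i), i,j = 1..k.
Equivalently, Durbin-Levinson gives phi_{kk} iteratively:
  phi_{11} = rho(1)
  phi_{kk} = [rho(k) - sum_{j=1..k-1} phi_{k-1,j} rho(k-j)]
            / [1 - sum_{j=1..k-1} phi_{k-1,j} rho(j)],
  phi_{k,j} = phi_{k-1,j} - phi_{kk} phi_{k-1,k-j},  j = 1..k-1.
Step k = 1:
  phi_11 = rho(1) = 0.1142.
Step k = 2:
  phi_22 = [rho(2) - phi_11 rho(1)] / [1 - phi_11 rho(1)] = [0.1296 - (0.1142)(0.1142)] / [1 - (0.1142)(0.1142)]
         = 0.11655836 / 0.98695836 = 0.118099.
  Update: phi_21 = phi_11 - phi_22 phi_11 = 0.1142 - (0.118099)(0.1142) = 0.100713.
Step k = 3:
  phi_33 = [rho(3) - phi_21 rho(2) - phi_22 rho(1)] / [1 - phi_21 rho(1) - phi_22 rho(2)]
    numerator   = 0.337 - (0.100713)(0.1296) - (0.118099)(0.1142) = 0.31046072
    denominator = 1 - (0.100713)(0.1142) - (0.118099)(0.1296) = 0.97319299
  phi_33 = 0.31046072 / 0.97319299 = 0.319.
Therefore phi_{33} = 0.3190.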